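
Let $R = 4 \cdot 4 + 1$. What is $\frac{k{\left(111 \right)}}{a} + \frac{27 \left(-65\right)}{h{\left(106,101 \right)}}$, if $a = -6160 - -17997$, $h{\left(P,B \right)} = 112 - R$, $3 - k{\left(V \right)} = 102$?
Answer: $- \frac{218772}{11837} \approx -18.482$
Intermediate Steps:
$R = 17$ ($R = 16 + 1 = 17$)
$k{\left(V \right)} = -99$ ($k{\left(V \right)} = 3 - 102 = -99$)
$h{\left(P,B \right)} = 95$ ($h{\left(P,B \right)} = 112 - 17 = 95$)
$a = 11837$ ($a = -6160 + 17997 = 11837$)
$\frac{k{\left(111 \right)}}{a} + \frac{27 \left(-65\right)}{h{\left(106,101 \right)}} = - \frac{99}{11837} + \frac{27 \left(-65\right)}{95} = \left(-99\right) \frac{1}{11837} - \frac{351}{19} = - \frac{99}{11837} - \frac{351}{19} = - \frac{218772}{11837}$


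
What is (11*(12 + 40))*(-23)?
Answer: -13156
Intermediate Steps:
(11*(12 + 40))*(-23) = (11*52)*(-23) = 572*(-23) = -13156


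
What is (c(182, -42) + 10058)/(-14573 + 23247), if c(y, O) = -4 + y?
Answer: 5118/4337 ≈ 1.1801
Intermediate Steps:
(c(182, -42) + 10058)/(-14573 + 23247) = ((-4 + 182) + 10058)/(-14573 + 23247) = (178 + 10058)/8674 = 10236*(1/8674) = 5118/4337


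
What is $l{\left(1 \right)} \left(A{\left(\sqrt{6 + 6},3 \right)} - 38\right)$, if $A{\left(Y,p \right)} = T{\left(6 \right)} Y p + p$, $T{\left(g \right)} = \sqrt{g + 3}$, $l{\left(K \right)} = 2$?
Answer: $-70 + 36 \sqrt{3} \approx -7.6462$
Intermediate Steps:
$T{\left(g \right)} = \sqrt{3 + g}$
$A{\left(Y,p \right)} = p + 3 Y p$ ($A{\left(Y,p \right)} = \sqrt{3 + 6} Y p + p = \sqrt{9} Y p + p = 3 Y p + p = p + 3 Y p$)
$l{\left(1 \right)} \left(A{\left(\sqrt{6 + 6},3 \right)} - 38\right) = 2 \left(3 \left(1 + 3 \sqrt{6 + 6}\right) - 38\right) = 2 \left(3 \left(1 + 3 \sqrt{12}\right) - 38\right) = 2 \left(3 \left(1 + 3 \cdot 2 \sqrt{3}\right) - 38\right) = 2 \left(3 \left(1 + 6 \sqrt{3}\right) - 38\right) = 2 \left(\left(3 + 18 \sqrt{3}\right) - 38\right) = 2 \left(-35 + 18 \sqrt{3}\right) = -70 + 36 \sqrt{3}$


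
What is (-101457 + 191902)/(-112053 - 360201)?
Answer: -90445/472254 ≈ -0.19152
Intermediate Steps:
(-101457 + 191902)/(-112053 - 360201) = 90445/(-472254) = 90445*(-1/472254) = -90445/472254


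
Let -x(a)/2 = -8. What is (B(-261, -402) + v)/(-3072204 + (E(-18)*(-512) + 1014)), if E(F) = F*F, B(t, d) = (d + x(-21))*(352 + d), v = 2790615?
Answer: -2809915/3237078 ≈ -0.86804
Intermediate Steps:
x(a) = 16 (x(a) = -2*(-8) = 16)
B(t, d) = (16 + d)*(352 + d) (B(t, d) = (d + 16)*(352 + d) = (16 + d)*(352 + d))
E(F) = F²
(B(-261, -402) + v)/(-3072204 + (E(-18)*(-512) + 1014)) = ((5632 + (-402)² + 368*(-402)) + 2790615)/(-3072204 + ((-18)²*(-512) + 1014)) = ((5632 + 161604 - 147936) + 2790615)/(-3072204 + (324*(-512) + 1014)) = (19300 + 2790615)/(-3072204 + (-165888 + 1014)) = 2809915/(-3072204 - 164874) = 2809915/(-3237078) = 2809915*(-1/3237078) = -2809915/3237078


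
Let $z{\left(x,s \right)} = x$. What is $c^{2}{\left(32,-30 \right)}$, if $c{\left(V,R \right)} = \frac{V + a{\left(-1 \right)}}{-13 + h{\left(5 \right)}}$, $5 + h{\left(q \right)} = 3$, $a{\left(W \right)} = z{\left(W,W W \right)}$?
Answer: $\frac{961}{225} \approx 4.2711$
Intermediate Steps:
$a{\left(W \right)} = W$
$h{\left(q \right)} = -2$ ($h{\left(q \right)} = -5 + 3 = -2$)
$c{\left(V,R \right)} = \frac{1}{15} - \frac{V}{15}$ ($c{\left(V,R \right)} = \frac{V - 1}{-13 - 2} = \frac{-1 + V}{-15} = \left(-1 + V\right) \left(- \frac{1}{15}\right) = \frac{1}{15} - \frac{V}{15}$)
$c^{2}{\left(32,-30 \right)} = \left(\frac{1}{15} - \frac{32}{15}\right)^{2} = \left(- \frac{31}{15}\right)^{2} = \frac{961}{225}$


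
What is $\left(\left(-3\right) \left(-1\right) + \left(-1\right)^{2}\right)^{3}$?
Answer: $64$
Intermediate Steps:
$\left(\left(-3\right) \left(-1\right) + \left(-1\right)^{2}\right)^{3} = \left(3 + 1\right)^{3} = 4^{3} = 64$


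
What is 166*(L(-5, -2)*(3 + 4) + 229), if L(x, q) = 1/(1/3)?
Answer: 41500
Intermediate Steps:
L(x, q) = 3 (L(x, q) = 1/(⅓) = 3)
166*(L(-5, -2)*(3 + 4) + 229) = 166*(3*(3 + 4) + 229) = 166*(3*7 + 229) = 166*(21 + 229) = 166*250 = 41500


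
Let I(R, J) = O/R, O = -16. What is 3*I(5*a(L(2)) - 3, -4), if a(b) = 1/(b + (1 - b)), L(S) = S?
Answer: -24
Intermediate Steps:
a(b) = 1 (a(b) = 1/1 = 1)
I(R, J) = -16/R
3*I(5*a(L(2)) - 3, -4) = 3*(-16/(5*1 - 3)) = 3*(-16/(5 - 3)) = 3*(-16/2) = 3*(-16*1/2) = 3*(-8) = -24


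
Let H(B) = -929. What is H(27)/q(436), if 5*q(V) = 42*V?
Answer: -4645/18312 ≈ -0.25366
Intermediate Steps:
q(V) = 42*V/5 (q(V) = (42*V)/5 = 42*V/5)
H(27)/q(436) = -929/((42/5)*436) = -929/18312/5 = -929*5/18312 = -4645/18312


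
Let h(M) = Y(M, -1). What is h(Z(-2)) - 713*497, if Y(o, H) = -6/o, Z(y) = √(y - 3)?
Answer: -354361 + 6*I*√5/5 ≈ -3.5436e+5 + 2.6833*I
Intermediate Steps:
Z(y) = √(-3 + y)
h(M) = -6/M
h(Z(-2)) - 713*497 = -6/√(-3 - 2) - 713*497 = -6*(-I*√5/5) - 354361 = -(-6)*I*√5/5 - 354361 = 6*I*√5/5 - 354361 = -354361 + 6*I*√5/5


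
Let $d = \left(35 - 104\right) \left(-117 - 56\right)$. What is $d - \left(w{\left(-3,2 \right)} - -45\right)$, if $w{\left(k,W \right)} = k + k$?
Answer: $11898$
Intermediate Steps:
$w{\left(k,W \right)} = 2 k$
$d = 11937$ ($d = \left(-69\right) \left(-173\right) = 11937$)
$d - \left(w{\left(-3,2 \right)} - -45\right) = 11937 - \left(2 \left(-3\right) - -45\right) = 11937 - \left(-6 + 45\right) = 11937 - 39 = 11898$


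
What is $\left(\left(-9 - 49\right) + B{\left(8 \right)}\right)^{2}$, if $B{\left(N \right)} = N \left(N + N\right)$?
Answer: $4900$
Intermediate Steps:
$B{\left(N \right)} = 2 N^{2}$ ($B{\left(N \right)} = N 2 N = 2 N^{2}$)
$\left(\left(-9 - 49\right) + B{\left(8 \right)}\right)^{2} = \left(\left(-9 - 49\right) + 2 \cdot 8^{2}\right)^{2} = \left(\left(-9 - 49\right) + 2 \cdot 64\right)^{2} = \left(-58 + 128\right)^{2} = 70^{2} = 4900$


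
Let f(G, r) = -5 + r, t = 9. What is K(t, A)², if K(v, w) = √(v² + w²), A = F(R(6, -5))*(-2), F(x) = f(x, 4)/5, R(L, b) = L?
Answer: 2029/25 ≈ 81.160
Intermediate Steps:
F(x) = -⅕ (F(x) = (-5 + 4)/5 = -1*⅕ = -⅕)
A = ⅖ (A = -⅕*(-2) = ⅖ ≈ 0.40000)
K(t, A)² = (√(9² + (⅖)²))² = (√(81 + 4/25))² = (√(2029/25))² = (√2029/5)² = 2029/25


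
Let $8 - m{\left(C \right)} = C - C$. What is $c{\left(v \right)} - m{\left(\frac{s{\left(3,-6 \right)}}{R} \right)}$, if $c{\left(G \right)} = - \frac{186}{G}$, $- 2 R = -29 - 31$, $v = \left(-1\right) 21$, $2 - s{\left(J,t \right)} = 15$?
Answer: $\frac{6}{7} \approx 0.85714$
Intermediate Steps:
$s{\left(J,t \right)} = -13$ ($s{\left(J,t \right)} = 2 - 15 = -13$)
$v = -21$
$R = 30$ ($R = - \frac{-29 - 31}{2} = \left(- \frac{1}{2}\right) \left(-60\right) = 30$)
$m{\left(C \right)} = 8$ ($m{\left(C \right)} = 8 - \left(C - C\right) = 8 - 0 = 8 + 0 = 8$)
$c{\left(v \right)} - m{\left(\frac{s{\left(3,-6 \right)}}{R} \right)} = - \frac{186}{-21} - 8 = \left(-186\right) \left(- \frac{1}{21}\right) - 8 = \frac{62}{7} - 8 = \frac{6}{7}$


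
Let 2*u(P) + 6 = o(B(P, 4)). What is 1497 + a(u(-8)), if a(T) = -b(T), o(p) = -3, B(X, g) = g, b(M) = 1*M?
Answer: 3003/2 ≈ 1501.5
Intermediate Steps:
b(M) = M
u(P) = -9/2 (u(P) = -3 + (½)*(-3) = -3 - 3/2 = -9/2)
a(T) = -T
1497 + a(u(-8)) = 1497 - 1*(-9/2) = 1497 + 9/2 = 3003/2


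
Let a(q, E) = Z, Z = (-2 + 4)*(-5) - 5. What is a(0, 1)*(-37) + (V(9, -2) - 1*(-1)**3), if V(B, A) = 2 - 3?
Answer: 555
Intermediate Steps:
V(B, A) = -1
Z = -15 (Z = 2*(-5) - 5 = -10 - 5 = -15)
a(q, E) = -15
a(0, 1)*(-37) + (V(9, -2) - 1*(-1)**3) = -15*(-37) + (-1 - 1*(-1)**3) = 555 + (-1 - 1*(-1)) = 555 + (-1 + 1) = 555 + 0 = 555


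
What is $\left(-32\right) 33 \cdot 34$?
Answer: $-35904$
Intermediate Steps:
$\left(-32\right) 33 \cdot 34 = \left(-1056\right) 34 = -35904$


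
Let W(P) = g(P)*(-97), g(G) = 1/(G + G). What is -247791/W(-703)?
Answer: -348394146/97 ≈ -3.5917e+6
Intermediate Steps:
g(G) = 1/(2*G)
W(P) = -97/(2*P) (W(P) = (1/(2*P))*(-97) = -97/(2*P))
-247791/W(-703) = -247791/((-97/2/(-703))) = -247791/((-97/2*(-1/703))) = -247791/97/1406 = -247791*1406/97 = -348394146/97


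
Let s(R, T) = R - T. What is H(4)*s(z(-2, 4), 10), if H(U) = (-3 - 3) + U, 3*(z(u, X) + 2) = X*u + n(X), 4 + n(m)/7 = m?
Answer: 88/3 ≈ 29.333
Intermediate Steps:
n(m) = -28 + 7*m
z(u, X) = -34/3 + 7*X/3 + X*u/3 (z(u, X) = -2 + (X*u + (-28 + 7*X))/3 = -2 + (-28 + 7*X + X*u)/3 = -2 + (-28/3 + 7*X/3 + X*u/3) = -34/3 + 7*X/3 + X*u/3)
H(U) = -6 + U
H(4)*s(z(-2, 4), 10) = (-6 + 4)*((-34/3 + (7/3)*4 + (⅓)*4*(-2)) - 1*10) = -2*((-34/3 + 28/3 - 8/3) - 10) = -2*(-14/3 - 10) = -2*(-44/3) = 88/3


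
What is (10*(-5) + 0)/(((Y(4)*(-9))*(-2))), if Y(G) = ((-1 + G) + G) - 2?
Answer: -5/9 ≈ -0.55556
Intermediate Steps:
Y(G) = -3 + 2*G (Y(G) = (-1 + 2*G) - 2 = -3 + 2*G)
(10*(-5) + 0)/(((Y(4)*(-9))*(-2))) = (10*(-5) + 0)/((((-3 + 2*4)*(-9))*(-2))) = (-50 + 0)/((((-3 + 8)*(-9))*(-2))) = -50/((5*(-9))*(-2)) = -50/((-45*(-2))) = -50/90 = -50*1/90 = -5/9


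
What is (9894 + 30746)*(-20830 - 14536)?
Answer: -1437274240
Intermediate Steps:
(9894 + 30746)*(-20830 - 14536) = 40640*(-35366) = -1437274240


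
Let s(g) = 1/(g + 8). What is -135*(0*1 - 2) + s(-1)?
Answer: 1891/7 ≈ 270.14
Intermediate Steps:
s(g) = 1/(8 + g)
-135*(0*1 - 2) + s(-1) = -135*(0*1 - 2) + 1/(8 - 1) = -135*(0 - 2) + 1/7 = -135*(-2) + ⅐ = 270 + ⅐ = 1891/7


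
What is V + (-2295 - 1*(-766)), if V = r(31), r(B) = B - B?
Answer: -1529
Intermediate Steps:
r(B) = 0
V = 0
V + (-2295 - 1*(-766)) = 0 + (-2295 - 1*(-766)) = 0 + (-2295 + 766) = 0 - 1529 = -1529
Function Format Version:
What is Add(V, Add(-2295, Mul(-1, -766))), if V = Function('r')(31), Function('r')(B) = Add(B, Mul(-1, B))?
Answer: -1529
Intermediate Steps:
Function('r')(B) = 0
V = 0
Add(V, Add(-2295, Mul(-1, -766))) = Add(0, Add(-2295, Mul(-1, -766))) = Add(0, Add(-2295, 766)) = Add(0, -1529) = -1529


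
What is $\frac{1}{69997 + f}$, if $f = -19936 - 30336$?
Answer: $\frac{1}{19725} \approx 5.0697 \cdot 10^{-5}$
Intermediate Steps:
$f = -50272$
$\frac{1}{69997 + f} = \frac{1}{69997 - 50272} = \frac{1}{19725}$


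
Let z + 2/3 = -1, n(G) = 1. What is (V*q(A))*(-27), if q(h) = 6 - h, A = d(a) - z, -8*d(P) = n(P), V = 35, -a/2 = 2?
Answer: -33705/8 ≈ -4213.1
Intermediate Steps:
a = -4 (a = -2*2 = -4)
z = -5/3 (z = -2/3 - 1 = -5/3 ≈ -1.6667)
d(P) = -1/8 (d(P) = -1/8*1 = -1/8)
A = 37/24 (A = -1/8 - 1*(-5/3) = -1/8 + 5/3 = 37/24 ≈ 1.5417)
(V*q(A))*(-27) = (35*(6 - 1*37/24))*(-27) = (35*(6 - 37/24))*(-27) = (35*(107/24))*(-27) = (3745/24)*(-27) = -33705/8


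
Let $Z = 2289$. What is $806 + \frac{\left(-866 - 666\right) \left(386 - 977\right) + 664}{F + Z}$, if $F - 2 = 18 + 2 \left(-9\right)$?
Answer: $\frac{94918}{79} \approx 1201.5$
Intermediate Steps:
$F = 2$ ($F = 2 + \left(18 + 2 \left(-9\right)\right) = 2 + \left(18 - 18\right) = 2 + 0 = 2$)
$806 + \frac{\left(-866 - 666\right) \left(386 - 977\right) + 664}{F + Z} = 806 + \frac{\left(-866 - 666\right) \left(386 - 977\right) + 664}{2 + 2289} = 806 + \frac{\left(-1532\right) \left(-591\right) + 664}{2291} = 806 + \left(905412 + 664\right) \frac{1}{2291} = 806 + 906076 \cdot \frac{1}{2291} = 806 + \frac{31244}{79} = \frac{94918}{79}$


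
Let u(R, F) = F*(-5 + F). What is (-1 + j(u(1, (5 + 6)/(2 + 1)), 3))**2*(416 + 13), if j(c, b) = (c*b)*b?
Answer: 868725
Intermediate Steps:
j(c, b) = c*b**2 (j(c, b) = (b*c)*b = c*b**2)
(-1 + j(u(1, (5 + 6)/(2 + 1)), 3))**2*(416 + 13) = (-1 + (((5 + 6)/(2 + 1))*(-5 + (5 + 6)/(2 + 1)))*3**2)**2*(416 + 13) = (-1 + ((11/3)*(-5 + 11/3))*9)**2*429 = (-1 + ((11*(1/3))*(-5 + 11*(1/3)))*9)**2*429 = (-1 + (11*(-5 + 11/3)/3)*9)**2*429 = (-1 + ((11/3)*(-4/3))*9)**2*429 = (-1 - 44/9*9)**2*429 = (-1 - 44)**2*429 = (-45)**2*429 = 2025*429 = 868725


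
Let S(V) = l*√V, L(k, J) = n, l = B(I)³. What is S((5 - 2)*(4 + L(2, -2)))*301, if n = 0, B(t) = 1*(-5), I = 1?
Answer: -75250*√3 ≈ -1.3034e+5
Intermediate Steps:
B(t) = -5
l = -125 (l = (-5)³ = -125)
L(k, J) = 0
S(V) = -125*√V
S((5 - 2)*(4 + L(2, -2)))*301 = -125*√(4 + 0)*√(5 - 2)*301 = -125*2*√3*301 = -250*√3*301 = -75250*√3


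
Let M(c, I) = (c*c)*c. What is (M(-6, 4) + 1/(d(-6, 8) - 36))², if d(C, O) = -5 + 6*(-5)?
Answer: 235223569/5041 ≈ 46662.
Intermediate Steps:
d(C, O) = -35 (d(C, O) = -5 - 30 = -35)
M(c, I) = c³ (M(c, I) = c²*c = c³)
(M(-6, 4) + 1/(d(-6, 8) - 36))² = ((-6)³ + 1/(-35 - 36))² = (-216 + 1/(-71))² = (-216 - 1/71)² = (-15337/71)² = 235223569/5041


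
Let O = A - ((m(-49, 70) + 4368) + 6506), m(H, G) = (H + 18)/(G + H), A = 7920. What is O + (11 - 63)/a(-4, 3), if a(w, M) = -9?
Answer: -185645/63 ≈ -2946.7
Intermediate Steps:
m(H, G) = (18 + H)/(G + H)
O = -62003/21 (O = 7920 - (((18 - 49)/(70 - 49) + 4368) + 6506) = 7920 - ((-31/21 + 4368) + 6506) = 7920 - (91697/21 + 6506) = 7920 - 1*228323/21 = 7920 - 228323/21 = -62003/21 ≈ -2952.5)
O + (11 - 63)/a(-4, 3) = -62003/21 + (11 - 63)/(-9) = -62003/21 - ⅑*(-52) = -62003/21 + 52/9 = -185645/63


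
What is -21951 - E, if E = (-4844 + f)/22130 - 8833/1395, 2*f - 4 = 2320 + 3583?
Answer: -54196711385/2469708 ≈ -21945.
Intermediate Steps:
f = 5907/2 (f = 2 + (2320 + 3583)/2 = 2 + (1/2)*5903 = 2 + 5903/2 = 5907/2 ≈ 2953.5)
E = -15848923/2469708 (E = (-4844 + 5907/2)/22130 - 8833/1395 = -3781/2*1/22130 - 8833*1/1395 = -3781/44260 - 8833/1395 = -15848923/2469708 ≈ -6.4173)
-21951 - E = -21951 - 1*(-15848923/2469708) = -21951 + 15848923/2469708 = -54196711385/2469708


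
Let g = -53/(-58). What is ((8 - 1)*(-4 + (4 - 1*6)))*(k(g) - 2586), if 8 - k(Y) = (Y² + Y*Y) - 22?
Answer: 90342021/841 ≈ 1.0742e+5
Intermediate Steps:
g = 53/58 (g = -53*(-1/58) = 53/58 ≈ 0.91379)
k(Y) = 30 - 2*Y² (k(Y) = 8 - ((Y² + Y*Y) - 22) = 8 - ((Y² + Y²) - 22) = 8 - (2*Y² - 22) = 8 - (-22 + 2*Y²) = 8 + (22 - 2*Y²) = 30 - 2*Y²)
((8 - 1)*(-4 + (4 - 1*6)))*(k(g) - 2586) = ((8 - 1)*(-4 + (4 - 1*6)))*((30 - 2*(53/58)²) - 2586) = (7*(-4 + (4 - 6)))*((30 - 2*2809/3364) - 2586) = (7*(-4 - 2))*((30 - 2809/1682) - 2586) = (7*(-6))*(47651/1682 - 2586) = -42*(-4302001/1682) = 90342021/841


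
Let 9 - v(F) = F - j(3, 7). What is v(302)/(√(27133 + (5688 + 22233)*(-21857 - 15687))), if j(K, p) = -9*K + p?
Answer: 313*I*√1048238891/1048238891 ≈ 0.0096675*I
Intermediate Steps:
j(K, p) = p - 9*K
v(F) = -11 - F (v(F) = 9 - (F - (7 - 9*3)) = 9 - (F - (7 - 27)) = 9 - (F - 1*(-20)) = 9 - (F + 20) = 9 - (20 + F) = 9 + (-20 - F) = -11 - F)
v(302)/(√(27133 + (5688 + 22233)*(-21857 - 15687))) = (-11 - 1*302)/(√(27133 + (5688 + 22233)*(-21857 - 15687))) = (-11 - 302)/(√(27133 + 27921*(-37544))) = -313/√(27133 - 1048266024) = -313*(-I*√1048238891/1048238891) = -(-313)*I*√1048238891/1048238891 = 313*I*√1048238891/1048238891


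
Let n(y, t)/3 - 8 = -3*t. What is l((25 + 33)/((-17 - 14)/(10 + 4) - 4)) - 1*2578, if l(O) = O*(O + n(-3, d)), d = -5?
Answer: -28214/9 ≈ -3134.9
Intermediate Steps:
n(y, t) = 24 - 9*t (n(y, t) = 24 + 3*(-3*t) = 24 - 9*t)
l(O) = O*(69 + O) (l(O) = O*(O + (24 - 9*(-5))) = O*(O + (24 + 45)) = O*(O + 69) = O*(69 + O))
l((25 + 33)/((-17 - 14)/(10 + 4) - 4)) - 1*2578 = ((25 + 33)/((-17 - 14)/(10 + 4) - 4))*(69 + (25 + 33)/((-17 - 14)/(10 + 4) - 4)) - 1*2578 = (58/(-31/14 - 4))*(69 + 58/(-31/14 - 4)) - 2578 = (58/(-87/14))*(69 + 58/(-87/14)) - 2578 = (58*(-14/87))*(69 + 58*(-14/87)) - 2578 = -28*(69 - 28/3)/3 - 2578 = -28/3*179/3 - 2578 = -5012/9 - 2578 = -28214/9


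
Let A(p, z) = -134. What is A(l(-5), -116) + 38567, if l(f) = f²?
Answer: 38433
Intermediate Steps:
A(l(-5), -116) + 38567 = -134 + 38567 = 38433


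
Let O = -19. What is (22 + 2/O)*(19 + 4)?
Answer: 9568/19 ≈ 503.58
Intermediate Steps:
(22 + 2/O)*(19 + 4) = (22 + 2/(-19))*(19 + 4) = (22 + 2*(-1/19))*23 = (22 - 2/19)*23 = (416/19)*23 = 9568/19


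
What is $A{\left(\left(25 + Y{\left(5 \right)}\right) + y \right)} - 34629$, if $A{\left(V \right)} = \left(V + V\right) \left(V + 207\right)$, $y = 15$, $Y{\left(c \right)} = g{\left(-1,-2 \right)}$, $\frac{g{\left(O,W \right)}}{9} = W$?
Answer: $-24553$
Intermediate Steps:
$g{\left(O,W \right)} = 9 W$
$Y{\left(c \right)} = -18$ ($Y{\left(c \right)} = 9 \left(-2\right) = -18$)
$A{\left(V \right)} = 2 V \left(207 + V\right)$
$A{\left(\left(25 + Y{\left(5 \right)}\right) + y \right)} - 34629 = 2 \left(\left(25 - 18\right) + 15\right) \left(207 + \left(\left(25 - 18\right) + 15\right)\right) - 34629 = 2 \left(7 + 15\right) \left(207 + \left(7 + 15\right)\right) - 34629 = 2 \cdot 22 \left(207 + 22\right) - 34629 = 2 \cdot 22 \cdot 229 - 34629 = 10076 - 34629 = -24553$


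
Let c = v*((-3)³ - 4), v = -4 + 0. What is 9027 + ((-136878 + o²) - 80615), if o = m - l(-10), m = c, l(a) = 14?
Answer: -196366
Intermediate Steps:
v = -4
c = 124 (c = -4*((-3)³ - 4) = -4*(-27 - 4) = -4*(-31) = 124)
m = 124
o = 110 (o = 124 - 1*14 = 124 - 14 = 110)
9027 + ((-136878 + o²) - 80615) = 9027 + ((-136878 + 110²) - 80615) = 9027 + ((-136878 + 12100) - 80615) = 9027 + (-124778 - 80615) = 9027 - 205393 = -196366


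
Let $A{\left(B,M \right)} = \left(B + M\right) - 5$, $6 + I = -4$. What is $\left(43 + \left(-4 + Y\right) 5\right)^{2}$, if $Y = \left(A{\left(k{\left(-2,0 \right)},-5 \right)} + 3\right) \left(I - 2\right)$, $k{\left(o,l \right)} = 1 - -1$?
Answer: $104329$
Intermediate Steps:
$I = -10$ ($I = -6 - 4 = -10$)
$k{\left(o,l \right)} = 2$ ($k{\left(o,l \right)} = 1 + 1 = 2$)
$A{\left(B,M \right)} = -5 + B + M$
$Y = 60$ ($Y = \left(\left(-5 + 2 - 5\right) + 3\right) \left(-10 - 2\right) = \left(-8 + 3\right) \left(-12\right) = \left(-5\right) \left(-12\right) = 60$)
$\left(43 + \left(-4 + Y\right) 5\right)^{2} = \left(43 + \left(-4 + 60\right) 5\right)^{2} = \left(43 + 56 \cdot 5\right)^{2} = \left(43 + 280\right)^{2} = 323^{2} = 104329$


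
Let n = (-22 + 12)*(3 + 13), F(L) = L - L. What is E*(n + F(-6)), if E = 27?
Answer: -4320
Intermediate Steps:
F(L) = 0
n = -160 (n = -10*16 = -160)
E*(n + F(-6)) = 27*(-160 + 0) = 27*(-160) = -4320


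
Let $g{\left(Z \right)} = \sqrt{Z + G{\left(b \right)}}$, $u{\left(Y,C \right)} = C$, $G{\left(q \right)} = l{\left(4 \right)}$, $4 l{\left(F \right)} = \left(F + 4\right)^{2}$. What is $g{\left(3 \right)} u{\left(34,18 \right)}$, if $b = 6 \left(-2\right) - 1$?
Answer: $18 \sqrt{19} \approx 78.46$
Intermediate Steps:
$b = -13$ ($b = -12 - 1 = -13$)
$l{\left(F \right)} = \frac{\left(4 + F\right)^{2}}{4}$ ($l{\left(F \right)} = \frac{\left(F + 4\right)^{2}}{4} = \frac{\left(4 + F\right)^{2}}{4}$)
$G{\left(q \right)} = 16$ ($G{\left(q \right)} = \frac{\left(4 + 4\right)^{2}}{4} = \frac{8^{2}}{4} = \frac{1}{4} \cdot 64 = 16$)
$g{\left(Z \right)} = \sqrt{16 + Z}$ ($g{\left(Z \right)} = \sqrt{Z + 16} = \sqrt{16 + Z}$)
$g{\left(3 \right)} u{\left(34,18 \right)} = \sqrt{16 + 3} \cdot 18 = \sqrt{19} \cdot 18 = 18 \sqrt{19}$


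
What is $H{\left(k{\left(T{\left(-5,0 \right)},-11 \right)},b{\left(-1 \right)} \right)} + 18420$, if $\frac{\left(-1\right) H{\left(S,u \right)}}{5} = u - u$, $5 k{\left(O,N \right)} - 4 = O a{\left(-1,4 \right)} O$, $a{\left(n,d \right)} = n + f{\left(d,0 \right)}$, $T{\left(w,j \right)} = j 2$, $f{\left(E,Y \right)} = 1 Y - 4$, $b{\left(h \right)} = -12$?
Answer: $18420$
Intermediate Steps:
$f{\left(E,Y \right)} = -4 + Y$ ($f{\left(E,Y \right)} = Y - 4 = -4 + Y$)
$T{\left(w,j \right)} = 2 j$
$a{\left(n,d \right)} = -4 + n$ ($a{\left(n,d \right)} = n + \left(-4 + 0\right) = n - 4 = -4 + n$)
$k{\left(O,N \right)} = \frac{4}{5} - O^{2}$ ($k{\left(O,N \right)} = \frac{4}{5} + \frac{O \left(-4 - 1\right) O}{5} = \frac{4}{5} + \frac{O \left(-5\right) O}{5} = \frac{4}{5} + \frac{- 5 O O}{5} = \frac{4}{5} + \frac{\left(-5\right) O^{2}}{5} = \frac{4}{5} - O^{2}$)
$H{\left(S,u \right)} = 0$ ($H{\left(S,u \right)} = - 5 \left(u - u\right) = \left(-5\right) 0 = 0$)
$H{\left(k{\left(T{\left(-5,0 \right)},-11 \right)},b{\left(-1 \right)} \right)} + 18420 = 0 + 18420 = 18420$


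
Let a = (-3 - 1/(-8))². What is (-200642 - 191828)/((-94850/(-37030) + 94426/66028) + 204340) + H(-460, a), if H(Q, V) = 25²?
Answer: 2223612264381555/3568746431687 ≈ 623.08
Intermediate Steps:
a = 529/64 (a = (-3 - 1*(-⅛))² = (-3 + ⅛)² = (-23/8)² = 529/64 ≈ 8.2656)
H(Q, V) = 625
(-200642 - 191828)/((-94850/(-37030) + 94426/66028) + 204340) + H(-460, a) = (-200642 - 191828)/((-94850/(-37030) + 94426/66028) + 204340) + 625 = -392470/((-94850*(-1/37030) + 94426*(1/66028)) + 204340) + 625 = -392470/((1355/529 + 47213/33014) + 204340) + 625 = -392470/(69709647/17464406 + 204340) + 625 = -392470/3568746431687/17464406 + 625 = -392470*17464406/3568746431687 + 625 = -6854255422820/3568746431687 + 625 = 2223612264381555/3568746431687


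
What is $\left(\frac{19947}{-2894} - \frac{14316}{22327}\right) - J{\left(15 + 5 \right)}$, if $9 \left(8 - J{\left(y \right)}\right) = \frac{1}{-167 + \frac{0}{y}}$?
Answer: $- \frac{1508628535469}{97115350014} \approx -15.534$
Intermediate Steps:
$J{\left(y \right)} = \frac{12025}{1503}$ ($J{\left(y \right)} = 8 - \frac{1}{9 \left(-167 + \frac{0}{y}\right)} = 8 - \frac{1}{9 \left(-167 + 0\right)} = 8 - \frac{1}{9 \left(-167\right)} = 8 - - \frac{1}{1503} = 8 + \frac{1}{1503} = \frac{12025}{1503}$)
$\left(\frac{19947}{-2894} - \frac{14316}{22327}\right) - J{\left(15 + 5 \right)} = \left(\frac{19947}{-2894} - \frac{14316}{22327}\right) - \frac{12025}{1503} = \left(19947 \left(- \frac{1}{2894}\right) - \frac{14316}{22327}\right) - \frac{12025}{1503} = \left(- \frac{19947}{2894} - \frac{14316}{22327}\right) - \frac{12025}{1503} = - \frac{486787173}{64614338} - \frac{12025}{1503} = - \frac{1508628535469}{97115350014}$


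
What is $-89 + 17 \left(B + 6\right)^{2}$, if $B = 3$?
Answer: $1288$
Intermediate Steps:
$-89 + 17 \left(B + 6\right)^{2} = -89 + 17 \left(3 + 6\right)^{2} = -89 + 17 \cdot 9^{2} = -89 + 17 \cdot 81 = -89 + 1377 = 1288$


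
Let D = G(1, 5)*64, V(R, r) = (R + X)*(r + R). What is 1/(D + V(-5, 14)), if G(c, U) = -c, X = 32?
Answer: 1/179 ≈ 0.0055866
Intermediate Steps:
V(R, r) = (32 + R)*(R + r) (V(R, r) = (R + 32)*(r + R) = (32 + R)*(R + r))
D = -64 (D = -1*1*64 = -1*64 = -64)
1/(D + V(-5, 14)) = 1/(-64 + ((-5)² + 32*(-5) + 32*14 - 5*14)) = 1/(-64 + (25 - 160 + 448 - 70)) = 1/(-64 + 243) = 1/179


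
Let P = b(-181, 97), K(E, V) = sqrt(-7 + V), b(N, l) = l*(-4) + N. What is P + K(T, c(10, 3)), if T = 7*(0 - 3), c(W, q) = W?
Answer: -569 + sqrt(3) ≈ -567.27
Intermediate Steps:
T = -21 (T = 7*(-3) = -21)
b(N, l) = N - 4*l (b(N, l) = -4*l + N = N - 4*l)
P = -569 (P = -181 - 4*97 = -181 - 388 = -569)
P + K(T, c(10, 3)) = -569 + sqrt(-7 + 10) = -569 + sqrt(3)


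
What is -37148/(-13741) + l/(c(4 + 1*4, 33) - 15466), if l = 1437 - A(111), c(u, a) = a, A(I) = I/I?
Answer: 553573008/212064853 ≈ 2.6104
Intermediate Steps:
A(I) = 1
l = 1436 (l = 1437 - 1*1 = 1437 - 1 = 1436)
-37148/(-13741) + l/(c(4 + 1*4, 33) - 15466) = -37148/(-13741) + 1436/(33 - 15466) = -37148*(-1/13741) + 1436/(-15433) = 37148/13741 + 1436*(-1/15433) = 37148/13741 - 1436/15433 = 553573008/212064853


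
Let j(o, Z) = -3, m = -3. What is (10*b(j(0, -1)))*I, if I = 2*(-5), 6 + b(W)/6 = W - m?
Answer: 3600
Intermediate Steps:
b(W) = -18 + 6*W (b(W) = -36 + 6*(W - 1*(-3)) = -36 + 6*(W + 3) = -36 + 6*(3 + W) = -36 + (18 + 6*W) = -18 + 6*W)
I = -10
(10*b(j(0, -1)))*I = (10*(-18 + 6*(-3)))*(-10) = (10*(-18 - 18))*(-10) = (10*(-36))*(-10) = -360*(-10) = 3600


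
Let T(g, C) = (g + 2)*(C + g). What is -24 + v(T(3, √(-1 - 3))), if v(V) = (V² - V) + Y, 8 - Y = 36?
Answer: 58 + 290*I ≈ 58.0 + 290.0*I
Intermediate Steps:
Y = -28 (Y = 8 - 1*36 = 8 - 36 = -28)
T(g, C) = (2 + g)*(C + g)
v(V) = -28 + V² - V (v(V) = (V² - V) - 28 = -28 + V² - V)
-24 + v(T(3, √(-1 - 3))) = -24 + (-28 + (3² + 2*√(-1 - 3) + 2*3 + √(-1 - 3)*3)² - (3² + 2*√(-1 - 3) + 2*3 + √(-1 - 3)*3)) = -24 + (-28 + (9 + 2*√(-4) + 6 + √(-4)*3)² - (9 + 2*√(-4) + 6 + √(-4)*3)) = -24 + (-28 + (9 + 2*(2*I) + 6 + (2*I)*3)² - (9 + 2*(2*I) + 6 + (2*I)*3)) = -24 + (-28 + (9 + 4*I + 6 + 6*I)² - (9 + 4*I + 6 + 6*I)) = -24 + (-28 + (15 + 10*I)² - (15 + 10*I)) = -24 + (-28 + (15 + 10*I)² + (-15 - 10*I)) = -24 + (-43 + (15 + 10*I)² - 10*I) = -67 + (15 + 10*I)² - 10*I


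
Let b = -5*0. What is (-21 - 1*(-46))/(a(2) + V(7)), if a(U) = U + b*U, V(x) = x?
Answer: 25/9 ≈ 2.7778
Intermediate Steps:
b = 0
a(U) = U (a(U) = U + 0*U = U + 0 = U)
(-21 - 1*(-46))/(a(2) + V(7)) = (-21 - 1*(-46))/(2 + 7) = (-21 + 46)/9 = 25*(⅑) = 25/9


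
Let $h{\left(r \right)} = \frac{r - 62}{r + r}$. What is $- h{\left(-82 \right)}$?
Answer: $- \frac{36}{41} \approx -0.87805$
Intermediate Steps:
$h{\left(r \right)} = \frac{-62 + r}{2 r}$
$- h{\left(-82 \right)} = - \frac{-62 - 82}{2 \left(-82\right)} = - \frac{\left(-1\right) \left(-144\right)}{2 \cdot 82} = \left(-1\right) \frac{36}{41} = - \frac{36}{41}$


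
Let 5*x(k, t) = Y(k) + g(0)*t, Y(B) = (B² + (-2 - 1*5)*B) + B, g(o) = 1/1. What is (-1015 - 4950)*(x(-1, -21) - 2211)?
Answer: 13205317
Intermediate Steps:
g(o) = 1
Y(B) = B² - 6*B (Y(B) = (B² + (-2 - 5)*B) + B = (B² - 7*B) + B = B² - 6*B)
x(k, t) = t/5 + k*(-6 + k)/5 (x(k, t) = (k*(-6 + k) + 1*t)/5 = (k*(-6 + k) + t)/5 = (t + k*(-6 + k))/5 = t/5 + k*(-6 + k)/5)
(-1015 - 4950)*(x(-1, -21) - 2211) = (-1015 - 4950)*(((⅕)*(-21) + (⅕)*(-1)*(-6 - 1)) - 2211) = -5965*((-21/5 + (⅕)*(-1)*(-7)) - 2211) = -5965*((-21/5 + 7/5) - 2211) = -5965*(-14/5 - 2211) = -5965*(-11069/5) = 13205317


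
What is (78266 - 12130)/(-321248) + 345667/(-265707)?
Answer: -16077203821/10669730292 ≈ -1.5068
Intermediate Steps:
(78266 - 12130)/(-321248) + 345667/(-265707) = 66136*(-1/321248) + 345667*(-1/265707) = -8267/40156 - 345667/265707 = -16077203821/10669730292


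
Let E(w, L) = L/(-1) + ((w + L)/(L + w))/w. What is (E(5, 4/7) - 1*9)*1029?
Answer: -48216/5 ≈ -9643.2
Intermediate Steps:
E(w, L) = 1/w - L (E(w, L) = L*(-1) + ((L + w)/(L + w))/w = -L + 1/w = 1/w - L)
(E(5, 4/7) - 1*9)*1029 = ((1/5 - 4/7) - 1*9)*1029 = ((1/5 - 4/7) - 9)*1029 = (-13/35 - 9)*1029 = -328/35*1029 = -48216/5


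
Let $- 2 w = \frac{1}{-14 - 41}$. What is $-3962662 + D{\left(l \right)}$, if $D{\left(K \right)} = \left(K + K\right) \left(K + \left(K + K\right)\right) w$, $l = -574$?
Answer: $- \frac{216957982}{55} \approx -3.9447 \cdot 10^{6}$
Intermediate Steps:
$w = \frac{1}{110}$ ($w = - \frac{1}{2 \left(-14 - 41\right)} = - \frac{1}{2 \left(-55\right)} = \left(- \frac{1}{2}\right) \left(- \frac{1}{55}\right) = \frac{1}{110} \approx 0.0090909$)
$D{\left(K \right)} = \frac{3 K^{2}}{55}$ ($D{\left(K \right)} = \left(K + K\right) \left(K + \left(K + K\right)\right) \frac{1}{110} = 2 K \left(K + 2 K\right) \frac{1}{110} = 2 K 3 K \frac{1}{110} = 6 K^{2} \cdot \frac{1}{110} = \frac{3 K^{2}}{55}$)
$-3962662 + D{\left(l \right)} = -3962662 + \frac{3 \left(-574\right)^{2}}{55} = -3962662 + \frac{3}{55} \cdot 329476 = -3962662 + \frac{988428}{55} = - \frac{216957982}{55}$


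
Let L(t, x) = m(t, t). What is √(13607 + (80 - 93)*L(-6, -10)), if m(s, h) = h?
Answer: √13685 ≈ 116.98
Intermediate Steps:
L(t, x) = t
√(13607 + (80 - 93)*L(-6, -10)) = √(13607 + (80 - 93)*(-6)) = √(13607 - 13*(-6)) = √(13607 + 78) = √13685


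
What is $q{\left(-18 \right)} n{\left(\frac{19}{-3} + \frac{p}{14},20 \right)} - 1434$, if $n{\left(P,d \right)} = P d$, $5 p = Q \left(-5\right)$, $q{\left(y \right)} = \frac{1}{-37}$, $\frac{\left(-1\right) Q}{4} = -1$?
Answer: $- \frac{1111438}{777} \approx -1430.4$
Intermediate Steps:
$Q = 4$ ($Q = \left(-4\right) \left(-1\right) = 4$)
$q{\left(y \right)} = - \frac{1}{37}$
$p = -4$ ($p = \frac{4 \left(-5\right)}{5} = \frac{1}{5} \left(-20\right) = -4$)
$q{\left(-18 \right)} n{\left(\frac{19}{-3} + \frac{p}{14},20 \right)} - 1434 = - \frac{\left(\frac{19}{-3} - \frac{4}{14}\right) 20}{37} - 1434 = - \frac{\left(19 \left(- \frac{1}{3}\right) - \frac{2}{7}\right) 20}{37} - 1434 = - \frac{\left(- \frac{19}{3} - \frac{2}{7}\right) 20}{37} - 1434 = - \frac{\left(- \frac{139}{21}\right) 20}{37} - 1434 = \left(- \frac{1}{37}\right) \left(- \frac{2780}{21}\right) - 1434 = \frac{2780}{777} - 1434 = - \frac{1111438}{777}$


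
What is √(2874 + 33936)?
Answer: 3*√4090 ≈ 191.86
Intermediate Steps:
√(2874 + 33936) = √36810 = 3*√4090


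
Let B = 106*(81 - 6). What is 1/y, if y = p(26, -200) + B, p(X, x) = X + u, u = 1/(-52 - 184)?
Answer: 236/1882335 ≈ 0.00012538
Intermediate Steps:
u = -1/236 (u = 1/(-236) = -1/236 ≈ -0.0042373)
p(X, x) = -1/236 + X (p(X, x) = X - 1/236 = -1/236 + X)
B = 7950 (B = 106*75 = 7950)
y = 1882335/236 (y = (-1/236 + 26) + 7950 = 6135/236 + 7950 = 1882335/236 ≈ 7976.0)
1/y = 1/(1882335/236) = 236/1882335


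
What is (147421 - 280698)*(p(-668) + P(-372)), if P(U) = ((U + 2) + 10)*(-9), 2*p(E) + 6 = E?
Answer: -386903131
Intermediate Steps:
p(E) = -3 + E/2
P(U) = -108 - 9*U (P(U) = ((2 + U) + 10)*(-9) = (12 + U)*(-9) = -108 - 9*U)
(147421 - 280698)*(p(-668) + P(-372)) = (147421 - 280698)*((-3 + (½)*(-668)) + (-108 - 9*(-372))) = -133277*((-3 - 334) + (-108 + 3348)) = -133277*(-337 + 3240) = -133277*2903 = -386903131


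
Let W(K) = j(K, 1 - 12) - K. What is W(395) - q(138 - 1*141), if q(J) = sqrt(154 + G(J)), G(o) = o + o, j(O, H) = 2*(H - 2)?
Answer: -421 - 2*sqrt(37) ≈ -433.17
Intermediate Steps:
j(O, H) = -4 + 2*H (j(O, H) = 2*(-2 + H) = -4 + 2*H)
G(o) = 2*o
W(K) = -26 - K (W(K) = (-4 + 2*(1 - 12)) - K = (-4 + 2*(-11)) - K = (-4 - 22) - K = -26 - K)
q(J) = sqrt(154 + 2*J)
W(395) - q(138 - 1*141) = (-26 - 1*395) - sqrt(154 + 2*(138 - 1*141)) = (-26 - 395) - sqrt(154 + 2*(138 - 141)) = -421 - sqrt(154 + 2*(-3)) = -421 - sqrt(154 - 6) = -421 - sqrt(148) = -421 - 2*sqrt(37)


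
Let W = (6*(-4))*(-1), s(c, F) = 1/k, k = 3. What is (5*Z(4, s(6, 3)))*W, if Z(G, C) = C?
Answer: 40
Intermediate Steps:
s(c, F) = ⅓ (s(c, F) = 1/3 = ⅓)
W = 24 (W = -24*(-1) = 24)
(5*Z(4, s(6, 3)))*W = (5*(⅓))*24 = (5/3)*24 = 40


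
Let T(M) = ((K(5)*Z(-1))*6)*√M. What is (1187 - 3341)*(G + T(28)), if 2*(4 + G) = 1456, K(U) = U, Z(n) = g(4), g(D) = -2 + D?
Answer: -1559496 - 258480*√7 ≈ -2.2434e+6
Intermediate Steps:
Z(n) = 2 (Z(n) = -2 + 4 = 2)
G = 724 (G = -4 + (½)*1456 = -4 + 728 = 724)
T(M) = 60*√M (T(M) = ((5*2)*6)*√M = (10*6)*√M = 60*√M)
(1187 - 3341)*(G + T(28)) = (1187 - 3341)*(724 + 60*√28) = -2154*(724 + 60*(2*√7)) = -2154*(724 + 120*√7) = -1559496 - 258480*√7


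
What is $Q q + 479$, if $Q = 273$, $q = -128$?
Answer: $-34465$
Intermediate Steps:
$Q q + 479 = 273 \left(-128\right) + 479 = -34944 + 479 = -34465$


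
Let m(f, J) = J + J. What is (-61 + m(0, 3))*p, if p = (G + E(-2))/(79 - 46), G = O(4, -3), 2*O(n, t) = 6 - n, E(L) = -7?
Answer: 10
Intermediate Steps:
O(n, t) = 3 - n/2 (O(n, t) = (6 - n)/2 = 3 - n/2)
G = 1 (G = 3 - 1/2*4 = 3 - 2 = 1)
m(f, J) = 2*J
p = -2/11 (p = (1 - 7)/(79 - 46) = -6/33 = -6*1/33 = -2/11 ≈ -0.18182)
(-61 + m(0, 3))*p = (-61 + 2*3)*(-2/11) = (-61 + 6)*(-2/11) = -55*(-2/11) = 10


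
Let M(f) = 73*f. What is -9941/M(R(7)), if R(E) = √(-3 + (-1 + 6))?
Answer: -9941*√2/146 ≈ -96.292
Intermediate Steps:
R(E) = √2 (R(E) = √(-3 + 5) = √2)
-9941/M(R(7)) = -9941*√2/146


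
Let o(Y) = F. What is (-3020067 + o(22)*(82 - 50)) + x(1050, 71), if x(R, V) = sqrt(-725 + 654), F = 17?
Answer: -3019523 + I*sqrt(71) ≈ -3.0195e+6 + 8.4261*I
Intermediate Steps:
o(Y) = 17
x(R, V) = I*sqrt(71) (x(R, V) = sqrt(-71) = I*sqrt(71))
(-3020067 + o(22)*(82 - 50)) + x(1050, 71) = (-3020067 + 17*(82 - 50)) + I*sqrt(71) = (-3020067 + 17*32) + I*sqrt(71) = (-3020067 + 544) + I*sqrt(71) = -3019523 + I*sqrt(71)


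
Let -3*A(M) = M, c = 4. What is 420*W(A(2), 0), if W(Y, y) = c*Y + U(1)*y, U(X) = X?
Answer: -1120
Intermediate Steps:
A(M) = -M/3
W(Y, y) = y + 4*Y (W(Y, y) = 4*Y + 1*y = 4*Y + y = y + 4*Y)
420*W(A(2), 0) = 420*(0 + 4*(-⅓*2)) = 420*(0 + 4*(-⅔)) = 420*(0 - 8/3) = 420*(-8/3) = -1120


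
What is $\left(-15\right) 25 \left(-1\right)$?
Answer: $375$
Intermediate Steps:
$\left(-15\right) 25 \left(-1\right) = \left(-375\right) \left(-1\right) = 375$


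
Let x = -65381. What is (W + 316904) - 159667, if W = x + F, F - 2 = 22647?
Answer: 114505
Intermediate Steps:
F = 22649 (F = 2 + 22647 = 22649)
W = -42732 (W = -65381 + 22649 = -42732)
(W + 316904) - 159667 = (-42732 + 316904) - 159667 = 274172 - 159667 = 114505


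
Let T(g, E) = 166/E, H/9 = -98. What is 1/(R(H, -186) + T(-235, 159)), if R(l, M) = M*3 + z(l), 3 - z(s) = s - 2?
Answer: 159/52477 ≈ 0.0030299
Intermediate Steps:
H = -882 (H = 9*(-98) = -882)
z(s) = 5 - s (z(s) = 3 - (s - 2) = 3 - (-2 + s) = 3 + (2 - s) = 5 - s)
R(l, M) = 5 - l + 3*M (R(l, M) = M*3 + (5 - l) = 3*M + (5 - l) = 5 - l + 3*M)
1/(R(H, -186) + T(-235, 159)) = 1/((5 - 1*(-882) + 3*(-186)) + 166/159) = 1/((5 + 882 - 558) + 166*(1/159)) = 1/(329 + 166/159) = 1/(52477/159) = 159/52477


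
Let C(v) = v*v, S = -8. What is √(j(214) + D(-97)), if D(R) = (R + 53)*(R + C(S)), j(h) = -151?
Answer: √1301 ≈ 36.069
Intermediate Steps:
C(v) = v²
D(R) = (53 + R)*(64 + R) (D(R) = (R + 53)*(R + (-8)²) = (53 + R)*(R + 64) = (53 + R)*(64 + R))
√(j(214) + D(-97)) = √(-151 + (3392 + (-97)² + 117*(-97))) = √(-151 + (3392 + 9409 - 11349)) = √(-151 + 1452) = √1301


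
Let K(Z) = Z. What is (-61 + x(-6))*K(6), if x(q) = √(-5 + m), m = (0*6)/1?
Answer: -366 + 6*I*√5 ≈ -366.0 + 13.416*I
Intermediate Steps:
m = 0 (m = 0*1 = 0)
x(q) = I*√5 (x(q) = √(-5 + 0) = √(-5) = I*√5)
(-61 + x(-6))*K(6) = (-61 + I*√5)*6 = -366 + 6*I*√5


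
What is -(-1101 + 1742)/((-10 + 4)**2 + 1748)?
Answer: -641/1784 ≈ -0.35930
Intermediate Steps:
-(-1101 + 1742)/((-10 + 4)**2 + 1748) = -641/((-6)**2 + 1748) = -641/(36 + 1748) = -641/1784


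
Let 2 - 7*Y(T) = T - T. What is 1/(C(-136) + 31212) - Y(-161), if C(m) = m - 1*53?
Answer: -62039/217161 ≈ -0.28568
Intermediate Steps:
C(m) = -53 + m (C(m) = m - 53 = -53 + m)
Y(T) = 2/7 (Y(T) = 2/7 - (T - T)/7 = 2/7 - ⅐*0 = 2/7 + 0 = 2/7)
1/(C(-136) + 31212) - Y(-161) = 1/((-53 - 136) + 31212) - 1*2/7 = 1/(-189 + 31212) - 2/7 = 1/31023 - 2/7 = -62039/217161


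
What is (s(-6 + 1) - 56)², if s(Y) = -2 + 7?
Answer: 2601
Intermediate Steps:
s(Y) = 5
(s(-6 + 1) - 56)² = (5 - 56)² = (-51)² = 2601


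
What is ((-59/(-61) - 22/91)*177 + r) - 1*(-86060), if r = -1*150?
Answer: 477599189/5551 ≈ 86038.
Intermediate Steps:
r = -150
((-59/(-61) - 22/91)*177 + r) - 1*(-86060) = ((-59/(-61) - 22/91)*177 - 150) - 1*(-86060) = ((-59*(-1/61) - 22*1/91)*177 - 150) + 86060 = ((59/61 - 22/91)*177 - 150) + 86060 = ((4027/5551)*177 - 150) + 86060 = (712779/5551 - 150) + 86060 = -119871/5551 + 86060 = 477599189/5551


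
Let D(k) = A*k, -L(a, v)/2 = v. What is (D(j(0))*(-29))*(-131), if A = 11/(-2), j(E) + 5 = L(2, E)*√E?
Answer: 208945/2 ≈ 1.0447e+5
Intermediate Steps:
L(a, v) = -2*v
j(E) = -5 - 2*E^(3/2) (j(E) = -5 + (-2*E)*√E = -5 - 2*E^(3/2))
A = -11/2 (A = 11*(-½) = -11/2 ≈ -5.5000)
D(k) = -11*k/2
(D(j(0))*(-29))*(-131) = (-11*(-5 - 2*0^(3/2))/2*(-29))*(-131) = (-11*(-5 - 2*0)/2*(-29))*(-131) = (-11*(-5 + 0)/2*(-29))*(-131) = (-11/2*(-5)*(-29))*(-131) = ((55/2)*(-29))*(-131) = -1595/2*(-131) = 208945/2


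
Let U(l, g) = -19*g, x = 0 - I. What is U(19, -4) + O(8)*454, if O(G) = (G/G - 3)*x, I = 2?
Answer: 1892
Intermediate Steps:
x = -2 (x = 0 - 1*2 = 0 - 2 = -2)
O(G) = 4 (O(G) = (G/G - 3)*(-2) = (1 - 3)*(-2) = -2*(-2) = 4)
U(19, -4) + O(8)*454 = -19*(-4) + 4*454 = 76 + 1816 = 1892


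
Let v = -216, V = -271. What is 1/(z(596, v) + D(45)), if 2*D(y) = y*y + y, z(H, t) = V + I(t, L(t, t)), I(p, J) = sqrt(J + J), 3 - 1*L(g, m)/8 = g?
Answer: 191/145048 - sqrt(219)/145048 ≈ 0.0012148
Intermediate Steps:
L(g, m) = 24 - 8*g
I(p, J) = sqrt(2)*sqrt(J) (I(p, J) = sqrt(2*J) = sqrt(2)*sqrt(J))
z(H, t) = -271 + sqrt(2)*sqrt(24 - 8*t)
D(y) = y/2 + y**2/2 (D(y) = (y*y + y)/2 = (y**2 + y)/2 = (y + y**2)/2 = y/2 + y**2/2)
1/(z(596, v) + D(45)) = 1/((-271 + 4*sqrt(3 - 1*(-216))) + (1/2)*45*(1 + 45)) = 1/((-271 + 4*sqrt(3 + 216)) + (1/2)*45*46) = 1/((-271 + 4*sqrt(219)) + 1035) = 1/(764 + 4*sqrt(219))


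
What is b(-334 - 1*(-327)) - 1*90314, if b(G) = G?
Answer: -90321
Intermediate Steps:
b(-334 - 1*(-327)) - 1*90314 = (-334 - 1*(-327)) - 1*90314 = (-334 + 327) - 90314 = -7 - 90314 = -90321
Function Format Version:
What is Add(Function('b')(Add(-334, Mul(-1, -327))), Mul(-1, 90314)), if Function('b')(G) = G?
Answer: -90321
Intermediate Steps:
Add(Function('b')(Add(-334, Mul(-1, -327))), Mul(-1, 90314)) = Add(Add(-334, Mul(-1, -327)), Mul(-1, 90314)) = Add(Add(-334, 327), -90314) = Add(-7, -90314) = -90321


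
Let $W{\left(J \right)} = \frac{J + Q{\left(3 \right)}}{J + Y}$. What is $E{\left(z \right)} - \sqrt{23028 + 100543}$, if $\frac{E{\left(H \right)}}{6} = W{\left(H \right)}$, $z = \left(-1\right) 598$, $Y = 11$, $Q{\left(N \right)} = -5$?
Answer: $\frac{3618}{587} - \sqrt{123571} \approx -345.36$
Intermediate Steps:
$W{\left(J \right)} = \frac{-5 + J}{11 + J}$ ($W{\left(J \right)} = \frac{J - 5}{J + 11} = \frac{-5 + J}{11 + J}$)
$z = -598$
$E{\left(H \right)} = \frac{6 \left(-5 + H\right)}{11 + H}$ ($E{\left(H \right)} = 6 \frac{-5 + H}{11 + H} = \frac{6 \left(-5 + H\right)}{11 + H}$)
$E{\left(z \right)} - \sqrt{23028 + 100543} = \frac{6 \left(-5 - 598\right)}{11 - 598} - \sqrt{23028 + 100543} = 6 \frac{1}{-587} \left(-603\right) - \sqrt{123571} = 6 \left(- \frac{1}{587}\right) \left(-603\right) - \sqrt{123571} = \frac{3618}{587} - \sqrt{123571}$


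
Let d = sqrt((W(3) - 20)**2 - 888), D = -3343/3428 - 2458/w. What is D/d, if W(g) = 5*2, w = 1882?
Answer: 7358775*I*sqrt(197)/1270944712 ≈ 0.081267*I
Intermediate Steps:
W(g) = 10
D = -7358775/3225748 (D = -3343/3428 - 2458/1882 = -3343*1/3428 - 2458*1/1882 = -3343/3428 - 1229/941 = -7358775/3225748 ≈ -2.2813)
d = 2*I*sqrt(197) (d = sqrt((10 - 20)**2 - 888) = sqrt((-10)**2 - 888) = sqrt(100 - 888) = sqrt(-788) = 2*I*sqrt(197) ≈ 28.071*I)
D/d = -7358775*(-I*sqrt(197)/394)/3225748 = -(-7358775)*I*sqrt(197)/1270944712 = 7358775*I*sqrt(197)/1270944712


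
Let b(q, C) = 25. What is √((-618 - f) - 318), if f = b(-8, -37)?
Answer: 31*I ≈ 31.0*I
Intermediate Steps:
f = 25
√((-618 - f) - 318) = √((-618 - 1*25) - 318) = √((-618 - 25) - 318) = √(-643 - 318) = √(-961) = 31*I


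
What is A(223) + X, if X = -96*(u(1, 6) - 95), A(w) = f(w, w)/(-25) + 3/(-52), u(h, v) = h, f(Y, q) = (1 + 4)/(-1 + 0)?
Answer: 2346277/260 ≈ 9024.1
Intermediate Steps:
f(Y, q) = -5 (f(Y, q) = 5/(-1) = 5*(-1) = -5)
A(w) = 37/260 (A(w) = -5/(-25) + 3/(-52) = -5*(-1/25) + 3*(-1/52) = ⅕ - 3/52 = 37/260)
X = 9024 (X = -96*(1 - 95) = -96*(-94) = 9024)
A(223) + X = 37/260 + 9024 = 2346277/260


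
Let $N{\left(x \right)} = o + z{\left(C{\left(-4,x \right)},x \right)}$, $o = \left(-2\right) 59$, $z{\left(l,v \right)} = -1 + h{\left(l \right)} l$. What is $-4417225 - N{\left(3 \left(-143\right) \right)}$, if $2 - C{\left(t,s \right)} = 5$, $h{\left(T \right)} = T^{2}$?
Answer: $-4417079$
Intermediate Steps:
$C{\left(t,s \right)} = -3$ ($C{\left(t,s \right)} = 2 - 5 = -3$)
$z{\left(l,v \right)} = -1 + l^{3}$ ($z{\left(l,v \right)} = -1 + l^{2} l = -1 + l^{3}$)
$o = -118$
$N{\left(x \right)} = -146$ ($N{\left(x \right)} = -118 + \left(-1 + \left(-3\right)^{3}\right) = -118 - 28 = -146$)
$-4417225 - N{\left(3 \left(-143\right) \right)} = -4417225 - -146 = -4417225 + 146 = -4417079$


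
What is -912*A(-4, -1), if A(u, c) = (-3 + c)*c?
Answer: -3648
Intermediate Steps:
A(u, c) = c*(-3 + c)
-912*A(-4, -1) = -(-912)*(-3 - 1) = -(-912)*(-4) = -912*4 = -3648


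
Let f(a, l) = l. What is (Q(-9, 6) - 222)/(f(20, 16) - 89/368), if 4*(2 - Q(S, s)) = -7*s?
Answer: -77096/5799 ≈ -13.295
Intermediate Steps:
Q(S, s) = 2 + 7*s/4 (Q(S, s) = 2 - (-7)*s/4 = 2 + 7*s/4)
(Q(-9, 6) - 222)/(f(20, 16) - 89/368) = ((2 + (7/4)*6) - 222)/(16 - 89/368) = ((2 + 21/2) - 222)/(16 - 89*1/368) = (25/2 - 222)/(16 - 89/368) = -419/(2*5799/368) = -419/2*368/5799 = -77096/5799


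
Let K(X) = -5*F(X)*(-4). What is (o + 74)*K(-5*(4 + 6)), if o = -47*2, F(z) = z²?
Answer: -1000000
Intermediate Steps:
o = -94
K(X) = 20*X² (K(X) = -5*X²*(-4) = 20*X²)
(o + 74)*K(-5*(4 + 6)) = (-94 + 74)*(20*(-5*(4 + 6))²) = -400*(-5*10)² = -400*(-50)² = -400*2500 = -20*50000 = -1000000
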